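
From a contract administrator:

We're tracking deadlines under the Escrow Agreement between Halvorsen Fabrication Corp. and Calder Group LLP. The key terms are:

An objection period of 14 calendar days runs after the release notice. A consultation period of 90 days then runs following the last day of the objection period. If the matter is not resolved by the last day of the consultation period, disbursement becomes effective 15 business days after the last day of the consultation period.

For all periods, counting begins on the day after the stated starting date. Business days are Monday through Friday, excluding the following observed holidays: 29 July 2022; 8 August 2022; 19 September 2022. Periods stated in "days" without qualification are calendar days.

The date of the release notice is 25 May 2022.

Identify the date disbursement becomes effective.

28 September 2022

Adding 14 calendar days to 25 May 2022 gives 8 June 2022, which is the last day of the objection period.
The last day of the consultation period: 90 calendar days after 8 June 2022 is 6 September 2022.
The date disbursement becomes effective: 15 business days after Tuesday, 6 September 2022, skipping weekends and the listed holiday on Sep 19 — Sep 7, Sep 8, Sep 9, Sep 12, …, Sep 26, Sep 27, Sep 28 — lands on Wednesday, 28 September 2022.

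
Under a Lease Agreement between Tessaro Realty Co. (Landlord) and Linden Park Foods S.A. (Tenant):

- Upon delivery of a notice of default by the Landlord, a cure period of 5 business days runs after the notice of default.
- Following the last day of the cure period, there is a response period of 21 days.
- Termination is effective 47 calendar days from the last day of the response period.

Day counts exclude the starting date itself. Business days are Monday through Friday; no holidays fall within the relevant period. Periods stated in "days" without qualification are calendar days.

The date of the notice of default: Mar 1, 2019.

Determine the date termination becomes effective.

From Friday, Mar 1, 2019, 5 business days (Mar 4, Mar 5, Mar 6, Mar 7, Mar 8, skipping weekends) brings us to Friday, Mar 8, 2019, which is the last day of the cure period.
Adding 21 calendar days to Mar 8, 2019 gives Mar 29, 2019, which is the last day of the response period.
Adding 47 calendar days to Mar 29, 2019 gives May 15, 2019, which is the date termination becomes effective.

May 15, 2019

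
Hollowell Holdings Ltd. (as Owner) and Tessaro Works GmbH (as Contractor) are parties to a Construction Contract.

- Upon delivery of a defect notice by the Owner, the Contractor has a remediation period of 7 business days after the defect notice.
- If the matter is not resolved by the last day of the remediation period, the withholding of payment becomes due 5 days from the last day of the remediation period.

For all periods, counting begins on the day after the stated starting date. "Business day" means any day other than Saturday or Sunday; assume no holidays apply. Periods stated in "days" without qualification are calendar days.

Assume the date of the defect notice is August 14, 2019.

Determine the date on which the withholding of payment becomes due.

August 28, 2019

The last day of the remediation period: counting 7 business days from Wednesday, August 14, 2019 (Aug 15, Aug 16, Aug 19, Aug 20, Aug 21, Aug 22, Aug 23, skipping weekends) reaches Friday, August 23, 2019.
Adding 5 calendar days to August 23, 2019 gives August 28, 2019, which is the date on which the withholding of payment becomes due.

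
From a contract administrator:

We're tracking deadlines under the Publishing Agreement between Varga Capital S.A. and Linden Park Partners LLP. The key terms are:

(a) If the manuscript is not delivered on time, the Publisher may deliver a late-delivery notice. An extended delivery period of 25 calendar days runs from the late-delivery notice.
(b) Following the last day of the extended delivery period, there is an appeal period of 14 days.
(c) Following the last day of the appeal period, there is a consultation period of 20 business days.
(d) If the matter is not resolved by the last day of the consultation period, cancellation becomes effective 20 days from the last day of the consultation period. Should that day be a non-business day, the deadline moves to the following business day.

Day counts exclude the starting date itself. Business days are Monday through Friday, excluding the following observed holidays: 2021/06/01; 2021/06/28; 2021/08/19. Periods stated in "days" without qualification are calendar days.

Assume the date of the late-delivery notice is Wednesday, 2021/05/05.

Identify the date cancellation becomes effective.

2021/08/02

The last day of the extended delivery period: 25 calendar days after 2021/05/05 is 2021/05/30.
The last day of the appeal period: 14 calendar days after 2021/05/30 is 2021/06/13.
From Sunday, 2021/06/13, 20 business days (Jun 14, Jun 15, Jun 16, Jun 17, …, Jul 8, Jul 9, Jul 12, skipping weekends and the listed holiday on Jun 28) brings us to Monday, 2021/07/12, which is the last day of the consultation period.
The date cancellation becomes effective: 2021/07/12 + 20 days = 2021/08/01. That falls on a Sunday, so it rolls to the next business day, Monday, 2021/08/02.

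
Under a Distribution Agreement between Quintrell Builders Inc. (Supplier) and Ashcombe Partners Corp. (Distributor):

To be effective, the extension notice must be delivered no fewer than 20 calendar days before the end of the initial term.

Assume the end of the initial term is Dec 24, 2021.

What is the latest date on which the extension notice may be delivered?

Dec 4, 2021

Dec 24, 2021 minus 20 days is Dec 4, 2021.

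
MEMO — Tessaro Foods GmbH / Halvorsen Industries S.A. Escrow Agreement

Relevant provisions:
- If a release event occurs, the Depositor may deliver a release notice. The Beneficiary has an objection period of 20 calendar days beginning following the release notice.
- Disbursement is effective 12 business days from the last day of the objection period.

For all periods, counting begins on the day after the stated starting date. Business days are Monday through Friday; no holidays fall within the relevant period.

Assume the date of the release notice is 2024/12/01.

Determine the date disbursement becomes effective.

Adding 20 calendar days to 2024/12/01 gives 2024/12/21, which is the last day of the objection period.
The date disbursement becomes effective: counting 12 business days from Saturday, 2024/12/21 (Dec 23, Dec 24, Dec 25, Dec 26, …, Jan 3, Jan 6, Jan 7, skipping weekends) reaches Tuesday, 2025/01/07.

2025/01/07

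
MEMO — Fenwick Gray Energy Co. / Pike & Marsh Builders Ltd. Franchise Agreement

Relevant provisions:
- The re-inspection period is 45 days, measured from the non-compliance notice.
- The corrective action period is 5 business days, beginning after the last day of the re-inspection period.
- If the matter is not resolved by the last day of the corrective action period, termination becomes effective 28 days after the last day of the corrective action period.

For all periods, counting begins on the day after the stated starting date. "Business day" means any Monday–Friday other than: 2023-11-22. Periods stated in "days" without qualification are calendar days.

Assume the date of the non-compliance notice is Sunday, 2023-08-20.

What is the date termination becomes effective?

2023-11-08

Adding 45 calendar days to 2023-08-20 gives 2023-10-04, which is the last day of the re-inspection period.
The last day of the corrective action period: 5 business days after Wednesday, 2023-10-04, skipping weekends — Oct 5, Oct 6, Oct 9, Oct 10, Oct 11 — lands on Wednesday, 2023-10-11.
The date termination becomes effective: 28 calendar days after 2023-10-11 is 2023-11-08.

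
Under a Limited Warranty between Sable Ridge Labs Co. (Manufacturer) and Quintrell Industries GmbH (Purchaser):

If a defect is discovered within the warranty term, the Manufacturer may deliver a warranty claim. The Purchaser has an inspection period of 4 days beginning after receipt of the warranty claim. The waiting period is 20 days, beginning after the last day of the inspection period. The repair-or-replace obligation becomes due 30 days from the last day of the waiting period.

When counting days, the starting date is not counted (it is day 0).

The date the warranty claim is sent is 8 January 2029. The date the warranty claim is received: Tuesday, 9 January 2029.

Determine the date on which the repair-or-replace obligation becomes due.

The last day of the inspection period: 9 January 2029 + 4 days = 13 January 2029.
The last day of the waiting period: 13 January 2029 + 20 days = 2 February 2029.
The date on which the repair-or-replace obligation becomes due: 2 February 2029 + 30 days = 4 March 2029.

4 March 2029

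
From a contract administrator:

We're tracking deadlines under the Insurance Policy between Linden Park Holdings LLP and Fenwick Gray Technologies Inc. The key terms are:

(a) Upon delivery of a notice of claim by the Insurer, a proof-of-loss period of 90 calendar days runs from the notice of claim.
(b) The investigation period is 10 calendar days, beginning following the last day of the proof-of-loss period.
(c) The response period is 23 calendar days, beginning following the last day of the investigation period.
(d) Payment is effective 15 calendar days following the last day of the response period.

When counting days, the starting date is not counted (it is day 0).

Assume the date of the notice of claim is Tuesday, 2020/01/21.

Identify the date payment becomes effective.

The last day of the proof-of-loss period: 2020/01/21 + 90 days = 2020/04/20.
The last day of the investigation period: 2020/04/20 + 10 days = 2020/04/30.
The last day of the response period: 23 calendar days after 2020/04/30 is 2020/05/23.
The date payment becomes effective: 2020/05/23 + 15 days = 2020/06/07.

2020/06/07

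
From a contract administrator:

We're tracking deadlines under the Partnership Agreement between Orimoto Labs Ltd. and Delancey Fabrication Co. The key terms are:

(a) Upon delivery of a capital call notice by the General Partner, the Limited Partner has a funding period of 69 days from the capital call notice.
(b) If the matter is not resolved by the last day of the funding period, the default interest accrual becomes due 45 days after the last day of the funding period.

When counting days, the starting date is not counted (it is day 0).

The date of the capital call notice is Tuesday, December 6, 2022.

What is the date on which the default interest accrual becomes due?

The last day of the funding period: 69 calendar days after December 6, 2022 is February 13, 2023.
Adding 45 calendar days to February 13, 2023 gives March 30, 2023, which is the date on which the default interest accrual becomes due.

March 30, 2023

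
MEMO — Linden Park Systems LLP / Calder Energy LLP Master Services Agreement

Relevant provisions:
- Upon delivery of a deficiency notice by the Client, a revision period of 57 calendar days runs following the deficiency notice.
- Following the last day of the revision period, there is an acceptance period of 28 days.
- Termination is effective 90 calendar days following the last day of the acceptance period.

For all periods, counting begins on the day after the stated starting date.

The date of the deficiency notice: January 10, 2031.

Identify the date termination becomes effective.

Adding 57 calendar days to January 10, 2031 gives March 8, 2031, which is the last day of the revision period.
Adding 28 calendar days to March 8, 2031 gives April 5, 2031, which is the last day of the acceptance period.
The date termination becomes effective: 90 calendar days after April 5, 2031 is July 4, 2031.

July 4, 2031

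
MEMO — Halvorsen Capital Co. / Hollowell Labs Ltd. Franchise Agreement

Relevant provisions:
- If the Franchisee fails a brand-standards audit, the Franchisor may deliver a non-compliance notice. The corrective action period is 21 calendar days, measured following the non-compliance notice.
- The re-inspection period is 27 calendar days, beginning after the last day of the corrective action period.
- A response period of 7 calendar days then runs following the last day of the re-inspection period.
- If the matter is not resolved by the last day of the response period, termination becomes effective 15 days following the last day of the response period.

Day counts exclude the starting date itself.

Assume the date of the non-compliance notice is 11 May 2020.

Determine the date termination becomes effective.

20 July 2020

The last day of the corrective action period: 11 May 2020 + 21 days = 1 June 2020.
The last day of the re-inspection period: 1 June 2020 + 27 days = 28 June 2020.
The last day of the response period: 28 June 2020 + 7 days = 5 July 2020.
The date termination becomes effective: 15 calendar days after 5 July 2020 is 20 July 2020.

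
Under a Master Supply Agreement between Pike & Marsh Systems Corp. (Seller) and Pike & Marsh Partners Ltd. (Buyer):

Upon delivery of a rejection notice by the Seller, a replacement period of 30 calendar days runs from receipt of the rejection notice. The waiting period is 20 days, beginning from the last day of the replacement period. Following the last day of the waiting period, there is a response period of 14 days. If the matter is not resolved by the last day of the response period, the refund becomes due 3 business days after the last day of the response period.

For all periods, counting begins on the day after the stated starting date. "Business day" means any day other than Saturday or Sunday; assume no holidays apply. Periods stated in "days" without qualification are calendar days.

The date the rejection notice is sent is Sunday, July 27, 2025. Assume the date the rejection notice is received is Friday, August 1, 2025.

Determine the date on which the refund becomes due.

October 8, 2025

Adding 30 calendar days to August 1, 2025 gives August 31, 2025, which is the last day of the replacement period.
The last day of the waiting period: 20 calendar days after August 31, 2025 is September 20, 2025.
The last day of the response period: 14 calendar days after September 20, 2025 is October 4, 2025.
From Saturday, October 4, 2025, 3 business days (Oct 6, Oct 7, Oct 8, skipping weekends) brings us to Wednesday, October 8, 2025, which is the date on which the refund becomes due.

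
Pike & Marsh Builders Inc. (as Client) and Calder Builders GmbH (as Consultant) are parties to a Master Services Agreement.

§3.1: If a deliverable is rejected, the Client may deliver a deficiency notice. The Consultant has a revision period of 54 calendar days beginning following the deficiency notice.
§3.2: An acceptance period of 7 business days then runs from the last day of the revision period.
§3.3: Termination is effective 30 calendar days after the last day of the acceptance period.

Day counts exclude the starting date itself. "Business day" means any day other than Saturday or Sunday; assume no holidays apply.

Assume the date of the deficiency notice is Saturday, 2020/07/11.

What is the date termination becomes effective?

2020/10/14

The last day of the revision period: 54 calendar days after 2020/07/11 is 2020/09/03.
From Thursday, 2020/09/03, 7 business days (Sep 4, Sep 7, Sep 8, Sep 9, Sep 10, Sep 11, Sep 14, skipping weekends) brings us to Monday, 2020/09/14, which is the last day of the acceptance period.
Adding 30 calendar days to 2020/09/14 gives 2020/10/14, which is the date termination becomes effective.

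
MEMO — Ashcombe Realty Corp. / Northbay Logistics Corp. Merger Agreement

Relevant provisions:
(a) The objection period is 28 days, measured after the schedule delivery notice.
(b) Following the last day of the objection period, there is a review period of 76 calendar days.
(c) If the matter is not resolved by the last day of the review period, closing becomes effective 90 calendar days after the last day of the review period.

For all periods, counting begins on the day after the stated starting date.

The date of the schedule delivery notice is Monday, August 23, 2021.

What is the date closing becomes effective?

The last day of the objection period: August 23, 2021 + 28 days = September 20, 2021.
The last day of the review period: 76 calendar days after September 20, 2021 is December 5, 2021.
The date closing becomes effective: 90 calendar days after December 5, 2021 is March 5, 2022.

March 5, 2022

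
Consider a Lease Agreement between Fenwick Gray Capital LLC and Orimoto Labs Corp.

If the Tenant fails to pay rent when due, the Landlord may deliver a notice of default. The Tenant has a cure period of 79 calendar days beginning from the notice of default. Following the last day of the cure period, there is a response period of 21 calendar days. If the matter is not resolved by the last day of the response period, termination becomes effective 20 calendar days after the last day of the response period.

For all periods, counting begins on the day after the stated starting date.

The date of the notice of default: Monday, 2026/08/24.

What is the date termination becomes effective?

Adding 79 calendar days to 2026/08/24 gives 2026/11/11, which is the last day of the cure period.
The last day of the response period: 2026/11/11 + 21 days = 2026/12/02.
The date termination becomes effective: 20 calendar days after 2026/12/02 is 2026/12/22.

2026/12/22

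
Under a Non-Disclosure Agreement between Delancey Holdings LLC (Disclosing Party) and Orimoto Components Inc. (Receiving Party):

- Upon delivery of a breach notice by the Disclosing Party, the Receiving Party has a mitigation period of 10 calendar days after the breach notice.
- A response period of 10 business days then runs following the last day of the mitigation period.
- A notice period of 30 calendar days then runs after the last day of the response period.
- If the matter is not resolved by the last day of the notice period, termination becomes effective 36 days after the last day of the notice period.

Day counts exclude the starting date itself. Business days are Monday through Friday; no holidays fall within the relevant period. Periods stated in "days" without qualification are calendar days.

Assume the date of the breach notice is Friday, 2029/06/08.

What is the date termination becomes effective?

2029/09/06

Adding 10 calendar days to 2029/06/08 gives 2029/06/18, which is the last day of the mitigation period.
From Monday, 2029/06/18, 10 business days (Jun 19, Jun 20, Jun 21, Jun 22, Jun 25, Jun 26, Jun 27, Jun 28, Jun 29, Jul 2, skipping weekends) brings us to Monday, 2029/07/02, which is the last day of the response period.
The last day of the notice period: 2029/07/02 + 30 days = 2029/08/01.
The date termination becomes effective: 36 calendar days after 2029/08/01 is 2029/09/06.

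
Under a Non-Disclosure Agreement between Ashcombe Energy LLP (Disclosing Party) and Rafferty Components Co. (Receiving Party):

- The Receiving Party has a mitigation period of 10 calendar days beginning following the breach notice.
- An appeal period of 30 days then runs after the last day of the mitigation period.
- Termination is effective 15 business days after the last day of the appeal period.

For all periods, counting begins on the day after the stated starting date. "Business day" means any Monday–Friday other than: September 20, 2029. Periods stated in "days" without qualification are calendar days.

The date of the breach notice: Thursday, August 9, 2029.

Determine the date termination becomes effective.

Adding 10 calendar days to August 9, 2029 gives August 19, 2029, which is the last day of the mitigation period.
The last day of the appeal period: August 19, 2029 + 30 days = September 18, 2029.
The date termination becomes effective: counting 15 business days from Tuesday, September 18, 2029 (Sep 19, Sep 21, Sep 24, Sep 25, …, Oct 8, Oct 9, Oct 10, skipping weekends and the listed holiday on Sep 20) reaches Wednesday, October 10, 2029.

October 10, 2029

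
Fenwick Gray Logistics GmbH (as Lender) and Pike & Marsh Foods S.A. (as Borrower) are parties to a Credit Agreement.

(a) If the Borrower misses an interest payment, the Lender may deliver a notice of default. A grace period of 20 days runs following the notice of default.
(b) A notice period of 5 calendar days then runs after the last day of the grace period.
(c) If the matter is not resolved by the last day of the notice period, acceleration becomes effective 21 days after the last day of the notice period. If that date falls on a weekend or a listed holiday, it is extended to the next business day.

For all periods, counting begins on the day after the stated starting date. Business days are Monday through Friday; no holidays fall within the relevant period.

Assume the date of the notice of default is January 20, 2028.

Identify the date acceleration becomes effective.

March 6, 2028

The last day of the grace period: 20 calendar days after January 20, 2028 is February 9, 2028.
The last day of the notice period: 5 calendar days after February 9, 2028 is February 14, 2028.
The date acceleration becomes effective: 21 calendar days after February 14, 2028 is March 6, 2028. March 6, 2028 is a Monday, so no roll-forward applies.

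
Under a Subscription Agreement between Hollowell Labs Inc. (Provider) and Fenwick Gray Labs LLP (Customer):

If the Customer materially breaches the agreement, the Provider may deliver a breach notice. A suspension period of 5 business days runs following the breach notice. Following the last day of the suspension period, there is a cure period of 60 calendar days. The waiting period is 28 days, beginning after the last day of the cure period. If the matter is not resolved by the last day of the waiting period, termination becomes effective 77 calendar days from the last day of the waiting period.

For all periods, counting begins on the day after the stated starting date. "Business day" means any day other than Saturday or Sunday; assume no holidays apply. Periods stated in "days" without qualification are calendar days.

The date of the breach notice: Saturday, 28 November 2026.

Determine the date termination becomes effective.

18 May 2027

The last day of the suspension period: 5 business days after Saturday, 28 November 2026, skipping weekends — Nov 30, Dec 1, Dec 2, Dec 3, Dec 4 — lands on Friday, 4 December 2026.
The last day of the cure period: 60 calendar days after 4 December 2026 is 2 February 2027.
The last day of the waiting period: 2 February 2027 + 28 days = 2 March 2027.
Adding 77 calendar days to 2 March 2027 gives 18 May 2027, which is the date termination becomes effective.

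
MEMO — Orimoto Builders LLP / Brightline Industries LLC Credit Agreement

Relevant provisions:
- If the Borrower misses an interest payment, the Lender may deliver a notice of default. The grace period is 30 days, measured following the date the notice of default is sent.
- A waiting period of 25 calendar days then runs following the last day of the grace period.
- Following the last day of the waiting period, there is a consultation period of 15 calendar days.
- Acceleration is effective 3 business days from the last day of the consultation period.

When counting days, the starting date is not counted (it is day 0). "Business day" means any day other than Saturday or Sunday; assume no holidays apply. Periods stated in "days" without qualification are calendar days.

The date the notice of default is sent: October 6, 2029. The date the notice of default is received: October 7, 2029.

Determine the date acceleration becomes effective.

The last day of the grace period: October 6, 2029 + 30 days = November 5, 2029.
The last day of the waiting period: November 5, 2029 + 25 days = November 30, 2029.
Adding 15 calendar days to November 30, 2029 gives December 15, 2029, which is the last day of the consultation period.
The date acceleration becomes effective: counting 3 business days from Saturday, December 15, 2029 (Dec 17, Dec 18, Dec 19, skipping weekends) reaches Wednesday, December 19, 2029.

December 19, 2029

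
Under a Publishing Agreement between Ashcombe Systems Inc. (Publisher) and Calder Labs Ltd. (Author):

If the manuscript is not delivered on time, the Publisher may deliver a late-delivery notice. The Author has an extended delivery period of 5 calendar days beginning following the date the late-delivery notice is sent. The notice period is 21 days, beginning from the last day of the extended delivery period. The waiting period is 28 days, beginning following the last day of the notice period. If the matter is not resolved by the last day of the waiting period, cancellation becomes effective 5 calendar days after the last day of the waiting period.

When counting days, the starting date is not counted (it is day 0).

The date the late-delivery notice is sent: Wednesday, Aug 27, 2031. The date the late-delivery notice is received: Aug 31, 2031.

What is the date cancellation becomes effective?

Adding 5 calendar days to Aug 27, 2031 gives Sep 1, 2031, which is the last day of the extended delivery period.
Adding 21 calendar days to Sep 1, 2031 gives Sep 22, 2031, which is the last day of the notice period.
The last day of the waiting period: 28 calendar days after Sep 22, 2031 is Oct 20, 2031.
Adding 5 calendar days to Oct 20, 2031 gives Oct 25, 2031, which is the date cancellation becomes effective.

Oct 25, 2031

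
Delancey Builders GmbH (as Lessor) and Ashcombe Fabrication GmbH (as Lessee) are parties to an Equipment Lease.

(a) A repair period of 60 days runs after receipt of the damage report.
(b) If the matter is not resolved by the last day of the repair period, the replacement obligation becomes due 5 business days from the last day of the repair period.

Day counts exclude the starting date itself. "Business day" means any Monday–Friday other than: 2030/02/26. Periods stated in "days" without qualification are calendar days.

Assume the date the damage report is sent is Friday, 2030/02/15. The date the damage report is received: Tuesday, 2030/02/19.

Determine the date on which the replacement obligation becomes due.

2030/04/26

The last day of the repair period: 2030/02/19 + 60 days = 2030/04/20.
The date on which the replacement obligation becomes due: 5 business days after Saturday, 2030/04/20, skipping weekends — Apr 22, Apr 23, Apr 24, Apr 25, Apr 26 — lands on Friday, 2030/04/26.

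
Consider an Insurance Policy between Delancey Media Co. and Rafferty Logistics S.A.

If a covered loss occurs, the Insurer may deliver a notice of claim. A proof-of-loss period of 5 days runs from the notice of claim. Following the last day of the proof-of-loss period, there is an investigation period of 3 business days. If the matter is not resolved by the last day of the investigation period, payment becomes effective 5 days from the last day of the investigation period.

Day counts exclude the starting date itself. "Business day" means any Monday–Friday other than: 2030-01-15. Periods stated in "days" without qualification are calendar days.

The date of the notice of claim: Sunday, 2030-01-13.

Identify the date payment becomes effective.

The last day of the proof-of-loss period: 2030-01-13 + 5 days = 2030-01-18.
From Friday, 2030-01-18, 3 business days (Jan 21, Jan 22, Jan 23, skipping weekends) brings us to Wednesday, 2030-01-23, which is the last day of the investigation period.
The date payment becomes effective: 2030-01-23 + 5 days = 2030-01-28.

2030-01-28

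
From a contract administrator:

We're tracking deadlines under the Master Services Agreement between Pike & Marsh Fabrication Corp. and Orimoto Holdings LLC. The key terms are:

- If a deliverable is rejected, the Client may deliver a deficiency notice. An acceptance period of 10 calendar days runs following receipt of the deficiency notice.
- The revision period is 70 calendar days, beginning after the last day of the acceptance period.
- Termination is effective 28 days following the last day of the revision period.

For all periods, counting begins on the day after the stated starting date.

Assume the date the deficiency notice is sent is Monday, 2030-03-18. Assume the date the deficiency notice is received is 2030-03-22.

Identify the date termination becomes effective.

The last day of the acceptance period: 10 calendar days after 2030-03-22 is 2030-04-01.
The last day of the revision period: 70 calendar days after 2030-04-01 is 2030-06-10.
The date termination becomes effective: 28 calendar days after 2030-06-10 is 2030-07-08.

2030-07-08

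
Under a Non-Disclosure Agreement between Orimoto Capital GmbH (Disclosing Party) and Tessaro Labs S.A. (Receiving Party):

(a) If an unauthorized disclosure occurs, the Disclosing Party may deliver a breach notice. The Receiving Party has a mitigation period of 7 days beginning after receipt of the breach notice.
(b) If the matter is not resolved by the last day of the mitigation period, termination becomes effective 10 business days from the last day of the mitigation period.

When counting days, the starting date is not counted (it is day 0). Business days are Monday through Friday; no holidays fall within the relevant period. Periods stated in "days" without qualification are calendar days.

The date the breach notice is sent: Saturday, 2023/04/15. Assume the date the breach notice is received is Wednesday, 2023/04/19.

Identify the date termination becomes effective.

The last day of the mitigation period: 7 calendar days after 2023/04/19 is 2023/04/26.
From Wednesday, 2023/04/26, 10 business days (Apr 27, Apr 28, May 1, May 2, May 3, May 4, May 5, May 8, May 9, May 10, skipping weekends) brings us to Wednesday, 2023/05/10, which is the date termination becomes effective.

2023/05/10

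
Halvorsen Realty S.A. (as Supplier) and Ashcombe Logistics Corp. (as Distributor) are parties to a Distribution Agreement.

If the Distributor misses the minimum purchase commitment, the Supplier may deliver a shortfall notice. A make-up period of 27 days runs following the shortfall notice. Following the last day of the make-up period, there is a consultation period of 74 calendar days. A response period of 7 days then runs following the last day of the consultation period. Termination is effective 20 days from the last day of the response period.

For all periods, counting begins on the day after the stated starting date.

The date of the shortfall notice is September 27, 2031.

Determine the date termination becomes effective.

February 2, 2032

The last day of the make-up period: 27 calendar days after September 27, 2031 is October 24, 2031.
The last day of the consultation period: 74 calendar days after October 24, 2031 is January 6, 2032.
The last day of the response period: January 6, 2032 + 7 days = January 13, 2032.
Adding 20 calendar days to January 13, 2032 gives February 2, 2032, which is the date termination becomes effective.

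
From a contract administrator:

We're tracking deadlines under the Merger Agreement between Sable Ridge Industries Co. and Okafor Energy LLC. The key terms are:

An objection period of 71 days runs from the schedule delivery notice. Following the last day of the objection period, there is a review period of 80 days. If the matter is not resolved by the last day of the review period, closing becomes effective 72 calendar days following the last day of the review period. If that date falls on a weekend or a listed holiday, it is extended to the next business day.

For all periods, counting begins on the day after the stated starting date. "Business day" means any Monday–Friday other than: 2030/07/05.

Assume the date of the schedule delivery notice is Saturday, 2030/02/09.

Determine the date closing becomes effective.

Adding 71 calendar days to 2030/02/09 gives 2030/04/21, which is the last day of the objection period.
The last day of the review period: 2030/04/21 + 80 days = 2030/07/10.
Adding 72 calendar days to 2030/07/10 gives 2030/09/20, which is the date closing becomes effective. 2030/09/20 is a Friday and is not a listed holiday, so no roll-forward applies.

2030/09/20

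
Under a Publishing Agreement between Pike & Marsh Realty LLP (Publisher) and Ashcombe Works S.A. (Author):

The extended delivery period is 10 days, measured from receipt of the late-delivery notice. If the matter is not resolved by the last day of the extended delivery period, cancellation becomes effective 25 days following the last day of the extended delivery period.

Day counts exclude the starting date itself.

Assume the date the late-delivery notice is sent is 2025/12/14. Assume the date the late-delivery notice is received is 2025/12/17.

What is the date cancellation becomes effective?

The last day of the extended delivery period: 2025/12/17 + 10 days = 2025/12/27.
The date cancellation becomes effective: 2025/12/27 + 25 days = 2026/01/21.

2026/01/21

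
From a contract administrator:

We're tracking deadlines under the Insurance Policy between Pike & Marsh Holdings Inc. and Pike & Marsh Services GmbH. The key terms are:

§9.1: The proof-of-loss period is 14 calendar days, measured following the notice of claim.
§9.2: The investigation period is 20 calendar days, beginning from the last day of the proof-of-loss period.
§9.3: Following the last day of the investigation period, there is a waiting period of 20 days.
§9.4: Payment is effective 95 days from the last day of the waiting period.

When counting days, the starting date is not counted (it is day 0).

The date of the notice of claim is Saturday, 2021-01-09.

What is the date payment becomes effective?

Adding 14 calendar days to 2021-01-09 gives 2021-01-23, which is the last day of the proof-of-loss period.
The last day of the investigation period: 20 calendar days after 2021-01-23 is 2021-02-12.
The last day of the waiting period: 20 calendar days after 2021-02-12 is 2021-03-04.
The date payment becomes effective: 95 calendar days after 2021-03-04 is 2021-06-07.

2021-06-07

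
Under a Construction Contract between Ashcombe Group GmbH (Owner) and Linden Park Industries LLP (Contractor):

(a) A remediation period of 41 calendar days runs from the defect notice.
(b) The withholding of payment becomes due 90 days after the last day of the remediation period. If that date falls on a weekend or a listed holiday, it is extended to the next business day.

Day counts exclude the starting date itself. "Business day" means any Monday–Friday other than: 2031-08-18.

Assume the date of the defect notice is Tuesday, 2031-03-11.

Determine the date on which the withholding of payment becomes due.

2031-07-21

The last day of the remediation period: 41 calendar days after 2031-03-11 is 2031-04-21.
Adding 90 calendar days to 2031-04-21 gives 2031-07-20, which is the date on which the withholding of payment becomes due. That falls on a Sunday, so it rolls to the next business day, Monday, 2031-07-21.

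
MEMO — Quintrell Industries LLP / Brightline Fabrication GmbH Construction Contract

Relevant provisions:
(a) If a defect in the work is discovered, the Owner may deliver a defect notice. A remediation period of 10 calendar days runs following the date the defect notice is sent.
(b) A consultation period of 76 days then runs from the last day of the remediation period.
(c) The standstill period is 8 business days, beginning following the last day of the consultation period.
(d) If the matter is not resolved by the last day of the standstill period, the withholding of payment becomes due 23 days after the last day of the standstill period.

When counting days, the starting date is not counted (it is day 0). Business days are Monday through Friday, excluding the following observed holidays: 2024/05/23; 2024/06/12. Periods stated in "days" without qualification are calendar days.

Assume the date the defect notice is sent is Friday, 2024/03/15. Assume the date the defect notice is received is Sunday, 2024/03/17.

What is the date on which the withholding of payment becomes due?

Adding 10 calendar days to 2024/03/15 gives 2024/03/25, which is the last day of the remediation period.
The last day of the consultation period: 76 calendar days after 2024/03/25 is 2024/06/09.
The last day of the standstill period: counting 8 business days from Sunday, 2024/06/09 (Jun 10, Jun 11, Jun 13, Jun 14, Jun 17, Jun 18, Jun 19, Jun 20, skipping weekends and the listed holiday on Jun 12) reaches Thursday, 2024/06/20.
Adding 23 calendar days to 2024/06/20 gives 2024/07/13, which is the date on which the withholding of payment becomes due.

2024/07/13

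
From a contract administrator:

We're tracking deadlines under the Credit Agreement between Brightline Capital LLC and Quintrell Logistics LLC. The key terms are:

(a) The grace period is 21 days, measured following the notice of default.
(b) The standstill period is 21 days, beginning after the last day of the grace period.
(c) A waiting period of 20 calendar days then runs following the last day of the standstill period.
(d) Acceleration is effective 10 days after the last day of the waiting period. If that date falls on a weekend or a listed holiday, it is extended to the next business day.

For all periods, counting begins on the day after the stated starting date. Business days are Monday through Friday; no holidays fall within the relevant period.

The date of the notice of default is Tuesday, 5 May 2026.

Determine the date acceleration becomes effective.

The last day of the grace period: 21 calendar days after 5 May 2026 is 26 May 2026.
The last day of the standstill period: 21 calendar days after 26 May 2026 is 16 June 2026.
The last day of the waiting period: 20 calendar days after 16 June 2026 is 6 July 2026.
Adding 10 calendar days to 6 July 2026 gives 16 July 2026, which is the date acceleration becomes effective. 16 July 2026 is a Thursday, so no roll-forward applies.

16 July 2026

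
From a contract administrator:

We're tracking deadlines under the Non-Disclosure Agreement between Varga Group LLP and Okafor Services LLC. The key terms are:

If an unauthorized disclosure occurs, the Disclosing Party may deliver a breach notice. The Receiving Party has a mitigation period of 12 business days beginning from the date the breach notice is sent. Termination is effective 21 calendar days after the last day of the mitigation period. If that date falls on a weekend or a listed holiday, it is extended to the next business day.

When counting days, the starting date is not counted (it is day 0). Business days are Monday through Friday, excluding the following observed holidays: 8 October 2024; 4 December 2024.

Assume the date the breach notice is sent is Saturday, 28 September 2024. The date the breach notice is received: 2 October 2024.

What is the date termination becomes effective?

6 November 2024

The last day of the mitigation period: 12 business days after Saturday, 28 September 2024, skipping weekends and the listed holiday on Oct 8 — Sep 30, Oct 1, Oct 2, Oct 3, …, Oct 14, Oct 15, Oct 16 — lands on Wednesday, 16 October 2024.
Adding 21 calendar days to 16 October 2024 gives 6 November 2024, which is the date termination becomes effective. 6 November 2024 is a Wednesday and is not a listed holiday, so no roll-forward applies.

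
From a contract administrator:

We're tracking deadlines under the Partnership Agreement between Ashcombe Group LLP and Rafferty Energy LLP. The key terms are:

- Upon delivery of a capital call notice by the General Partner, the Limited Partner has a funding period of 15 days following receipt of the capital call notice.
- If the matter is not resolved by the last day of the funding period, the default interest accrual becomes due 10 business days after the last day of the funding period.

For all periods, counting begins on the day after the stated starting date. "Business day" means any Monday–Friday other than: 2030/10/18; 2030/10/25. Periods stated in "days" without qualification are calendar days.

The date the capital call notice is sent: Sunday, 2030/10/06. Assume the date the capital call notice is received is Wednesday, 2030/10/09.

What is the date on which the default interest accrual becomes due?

The last day of the funding period: 2030/10/09 + 15 days = 2030/10/24.
The date on which the default interest accrual becomes due: 10 business days after Thursday, 2030/10/24, skipping weekends and the listed holiday on Oct 25 — Oct 28, Oct 29, Oct 30, Oct 31, Nov 1, Nov 4, Nov 5, Nov 6, Nov 7, Nov 8 — lands on Friday, 2030/11/08.

2030/11/08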